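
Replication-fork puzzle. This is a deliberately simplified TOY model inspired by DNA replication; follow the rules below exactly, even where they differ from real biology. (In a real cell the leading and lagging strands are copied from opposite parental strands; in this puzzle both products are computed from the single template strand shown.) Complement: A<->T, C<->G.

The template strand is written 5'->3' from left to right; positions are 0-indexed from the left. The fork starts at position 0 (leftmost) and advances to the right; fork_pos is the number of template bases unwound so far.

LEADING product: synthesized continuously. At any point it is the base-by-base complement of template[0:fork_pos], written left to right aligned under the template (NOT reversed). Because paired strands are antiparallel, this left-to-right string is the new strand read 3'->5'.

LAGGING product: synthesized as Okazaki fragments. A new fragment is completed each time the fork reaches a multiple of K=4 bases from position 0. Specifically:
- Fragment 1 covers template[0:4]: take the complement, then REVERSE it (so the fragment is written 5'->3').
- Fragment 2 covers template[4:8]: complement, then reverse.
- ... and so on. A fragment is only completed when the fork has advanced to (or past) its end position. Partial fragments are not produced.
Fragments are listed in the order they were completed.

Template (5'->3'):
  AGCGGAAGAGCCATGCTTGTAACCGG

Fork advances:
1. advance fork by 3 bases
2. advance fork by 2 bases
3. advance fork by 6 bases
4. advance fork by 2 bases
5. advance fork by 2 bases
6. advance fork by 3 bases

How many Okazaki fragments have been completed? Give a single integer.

Step 1: advance 3 -> fork_pos = 0 + 3 = 3. Next multiple of 4 is 4 (not reached); still 0 fragment(s).
Step 2: advance 2 -> fork_pos = 3 + 2 = 5. Reached multiple(s) of 4: 4 -> fragment 1 completed (1 total).
Step 3: advance 6 -> fork_pos = 5 + 6 = 11. Reached multiple(s) of 4: 8 -> fragment 2 completed (2 total).
Step 4: advance 2 -> fork_pos = 11 + 2 = 13. Reached multiple(s) of 4: 12 -> fragment 3 completed (3 total).
Step 5: advance 2 -> fork_pos = 13 + 2 = 15. Next multiple of 4 is 16 (not reached); still 3 fragment(s).
Step 6: advance 3 -> fork_pos = 15 + 3 = 18. Reached multiple(s) of 4: 16 -> fragment 4 completed (4 total).
Check: final fork_pos = 18; the multiples of 4 that are <= 18 are 4..16 -> 18 // 4 = 4 completed fragment(s).

Answer: 4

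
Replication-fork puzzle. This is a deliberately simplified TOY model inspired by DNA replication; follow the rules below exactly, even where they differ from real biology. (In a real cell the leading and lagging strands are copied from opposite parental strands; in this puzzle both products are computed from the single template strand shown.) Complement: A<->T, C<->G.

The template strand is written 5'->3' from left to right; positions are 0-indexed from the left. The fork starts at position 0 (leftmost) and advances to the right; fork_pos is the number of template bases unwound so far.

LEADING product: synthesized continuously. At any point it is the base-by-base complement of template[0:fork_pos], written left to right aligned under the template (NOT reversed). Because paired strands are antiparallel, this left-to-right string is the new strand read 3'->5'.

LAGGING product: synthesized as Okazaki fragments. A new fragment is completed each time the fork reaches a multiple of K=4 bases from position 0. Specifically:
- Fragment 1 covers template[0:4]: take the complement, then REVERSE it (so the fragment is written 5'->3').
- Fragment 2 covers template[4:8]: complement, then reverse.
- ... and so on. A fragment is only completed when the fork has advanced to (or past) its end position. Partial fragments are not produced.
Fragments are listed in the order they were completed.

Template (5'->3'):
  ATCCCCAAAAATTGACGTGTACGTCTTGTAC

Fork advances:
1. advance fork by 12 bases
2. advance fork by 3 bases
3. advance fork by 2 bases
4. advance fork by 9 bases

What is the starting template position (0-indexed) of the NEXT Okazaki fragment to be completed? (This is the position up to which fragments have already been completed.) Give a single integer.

Step 1: advance 12 -> fork_pos = 0 + 12 = 12. Reached multiple(s) of 4: 4, 8, 12 -> fragments 1-3 completed (3 total).
Step 2: advance 3 -> fork_pos = 12 + 3 = 15. Next multiple of 4 is 16 (not reached); still 3 fragment(s).
Step 3: advance 2 -> fork_pos = 15 + 2 = 17. Reached multiple(s) of 4: 16 -> fragment 4 completed (4 total).
Step 4: advance 9 -> fork_pos = 17 + 9 = 26. Reached multiple(s) of 4: 20, 24 -> fragments 5-6 completed (6 total).
6 fragment(s) completed, covering template[0:24] (6 x 4 = 24). The next fragment, fragment 7, covers template[24:28], so it starts at position 24.

Answer: 24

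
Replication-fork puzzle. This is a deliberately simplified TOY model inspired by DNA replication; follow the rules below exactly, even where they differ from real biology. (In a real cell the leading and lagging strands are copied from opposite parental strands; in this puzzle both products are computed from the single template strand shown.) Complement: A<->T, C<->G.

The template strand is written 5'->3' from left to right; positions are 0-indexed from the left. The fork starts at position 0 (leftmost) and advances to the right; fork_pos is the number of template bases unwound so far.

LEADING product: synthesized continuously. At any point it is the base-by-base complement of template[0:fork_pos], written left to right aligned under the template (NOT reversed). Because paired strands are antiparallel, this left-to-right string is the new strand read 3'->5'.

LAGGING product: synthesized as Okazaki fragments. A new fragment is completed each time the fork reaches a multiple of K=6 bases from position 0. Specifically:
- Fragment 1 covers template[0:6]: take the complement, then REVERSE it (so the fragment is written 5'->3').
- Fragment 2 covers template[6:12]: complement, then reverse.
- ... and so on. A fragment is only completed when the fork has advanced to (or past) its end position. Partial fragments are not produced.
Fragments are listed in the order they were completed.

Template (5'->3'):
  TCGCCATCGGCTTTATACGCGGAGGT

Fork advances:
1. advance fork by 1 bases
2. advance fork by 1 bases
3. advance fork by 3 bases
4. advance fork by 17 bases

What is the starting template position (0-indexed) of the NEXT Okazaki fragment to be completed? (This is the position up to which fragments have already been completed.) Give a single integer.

Step 1: advance 1 -> fork_pos = 0 + 1 = 1. Next multiple of 6 is 6 (not reached); still 0 fragment(s).
Step 2: advance 1 -> fork_pos = 1 + 1 = 2. Next multiple of 6 is 6 (not reached); still 0 fragment(s).
Step 3: advance 3 -> fork_pos = 2 + 3 = 5. Next multiple of 6 is 6 (not reached); still 0 fragment(s).
Step 4: advance 17 -> fork_pos = 5 + 17 = 22. Reached multiple(s) of 6: 6, 12, 18 -> fragments 1-3 completed (3 total).
3 fragment(s) completed, covering template[0:18] (3 x 6 = 18). The next fragment, fragment 4, covers template[18:24], so it starts at position 18.

Answer: 18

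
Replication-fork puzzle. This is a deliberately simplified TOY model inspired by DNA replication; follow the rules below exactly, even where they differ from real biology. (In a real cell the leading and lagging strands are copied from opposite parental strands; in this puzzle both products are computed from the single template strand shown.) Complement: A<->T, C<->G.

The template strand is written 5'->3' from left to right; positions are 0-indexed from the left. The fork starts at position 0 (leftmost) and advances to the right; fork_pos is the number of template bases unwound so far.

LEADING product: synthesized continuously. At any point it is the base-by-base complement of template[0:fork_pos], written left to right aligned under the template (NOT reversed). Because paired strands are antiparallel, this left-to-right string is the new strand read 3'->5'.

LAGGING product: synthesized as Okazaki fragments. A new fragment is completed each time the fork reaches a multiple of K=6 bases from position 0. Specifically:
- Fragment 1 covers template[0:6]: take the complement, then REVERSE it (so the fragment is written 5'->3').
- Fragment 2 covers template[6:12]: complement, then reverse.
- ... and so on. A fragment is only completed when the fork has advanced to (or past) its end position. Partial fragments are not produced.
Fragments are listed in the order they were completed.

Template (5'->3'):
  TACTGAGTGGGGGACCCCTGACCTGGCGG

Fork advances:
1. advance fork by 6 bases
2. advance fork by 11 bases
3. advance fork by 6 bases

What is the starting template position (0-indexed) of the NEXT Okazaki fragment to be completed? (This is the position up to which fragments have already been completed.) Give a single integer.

Answer: 18

Derivation:
Step 1: advance 6 -> fork_pos = 0 + 6 = 6. Reached multiple(s) of 6: 6 -> fragment 1 completed (1 total).
Step 2: advance 11 -> fork_pos = 6 + 11 = 17. Reached multiple(s) of 6: 12 -> fragment 2 completed (2 total).
Step 3: advance 6 -> fork_pos = 17 + 6 = 23. Reached multiple(s) of 6: 18 -> fragment 3 completed (3 total).
3 fragment(s) completed, covering template[0:18] (3 x 6 = 18). The next fragment, fragment 4, covers template[18:24], so it starts at position 18.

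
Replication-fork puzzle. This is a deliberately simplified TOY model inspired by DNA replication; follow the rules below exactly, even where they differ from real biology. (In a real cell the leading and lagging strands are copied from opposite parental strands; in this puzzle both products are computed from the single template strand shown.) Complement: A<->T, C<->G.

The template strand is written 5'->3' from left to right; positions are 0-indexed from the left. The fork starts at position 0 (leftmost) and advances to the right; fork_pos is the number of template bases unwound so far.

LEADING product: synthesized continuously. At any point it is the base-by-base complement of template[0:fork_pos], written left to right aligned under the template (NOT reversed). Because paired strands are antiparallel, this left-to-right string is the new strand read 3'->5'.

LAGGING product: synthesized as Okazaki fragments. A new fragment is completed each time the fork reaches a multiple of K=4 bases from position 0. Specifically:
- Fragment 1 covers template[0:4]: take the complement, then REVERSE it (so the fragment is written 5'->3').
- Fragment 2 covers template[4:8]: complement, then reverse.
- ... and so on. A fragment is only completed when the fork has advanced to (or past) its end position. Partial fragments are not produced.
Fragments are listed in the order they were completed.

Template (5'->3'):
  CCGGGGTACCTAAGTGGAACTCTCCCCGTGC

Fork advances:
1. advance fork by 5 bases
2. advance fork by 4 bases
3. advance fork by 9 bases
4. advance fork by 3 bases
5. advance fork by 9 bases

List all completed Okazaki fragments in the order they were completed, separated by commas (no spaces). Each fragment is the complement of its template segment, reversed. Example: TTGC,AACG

Step 1: advance 5 -> fork_pos = 0 + 5 = 5. Reached multiple(s) of 4: 4 -> fragment 1 completed (1 total).
Step 2: advance 4 -> fork_pos = 5 + 4 = 9. Reached multiple(s) of 4: 8 -> fragment 2 completed (2 total).
Step 3: advance 9 -> fork_pos = 9 + 9 = 18. Reached multiple(s) of 4: 12, 16 -> fragments 3-4 completed (4 total).
Step 4: advance 3 -> fork_pos = 18 + 3 = 21. Reached multiple(s) of 4: 20 -> fragment 5 completed (5 total).
Step 5: advance 9 -> fork_pos = 21 + 9 = 30. Reached multiple(s) of 4: 24, 28 -> fragments 6-7 completed (7 total).
Final fork_pos = 30, so 7 fragment(s) are complete. Build each: template segment -> complement -> reverse.
Fragment 1: template[0:4] = CCGG -> complement GGCC -> reversed CCGG
Fragment 2: template[4:8] = GGTA -> complement CCAT -> reversed TACC
Fragment 3: template[8:12] = CCTA -> complement GGAT -> reversed TAGG
Fragment 4: template[12:16] = AGTG -> complement TCAC -> reversed CACT
Fragment 5: template[16:20] = GAAC -> complement CTTG -> reversed GTTC
Fragment 6: template[20:24] = TCTC -> complement AGAG -> reversed GAGA
Fragment 7: template[24:28] = CCCG -> complement GGGC -> reversed CGGG

Answer: CCGG,TACC,TAGG,CACT,GTTC,GAGA,CGGG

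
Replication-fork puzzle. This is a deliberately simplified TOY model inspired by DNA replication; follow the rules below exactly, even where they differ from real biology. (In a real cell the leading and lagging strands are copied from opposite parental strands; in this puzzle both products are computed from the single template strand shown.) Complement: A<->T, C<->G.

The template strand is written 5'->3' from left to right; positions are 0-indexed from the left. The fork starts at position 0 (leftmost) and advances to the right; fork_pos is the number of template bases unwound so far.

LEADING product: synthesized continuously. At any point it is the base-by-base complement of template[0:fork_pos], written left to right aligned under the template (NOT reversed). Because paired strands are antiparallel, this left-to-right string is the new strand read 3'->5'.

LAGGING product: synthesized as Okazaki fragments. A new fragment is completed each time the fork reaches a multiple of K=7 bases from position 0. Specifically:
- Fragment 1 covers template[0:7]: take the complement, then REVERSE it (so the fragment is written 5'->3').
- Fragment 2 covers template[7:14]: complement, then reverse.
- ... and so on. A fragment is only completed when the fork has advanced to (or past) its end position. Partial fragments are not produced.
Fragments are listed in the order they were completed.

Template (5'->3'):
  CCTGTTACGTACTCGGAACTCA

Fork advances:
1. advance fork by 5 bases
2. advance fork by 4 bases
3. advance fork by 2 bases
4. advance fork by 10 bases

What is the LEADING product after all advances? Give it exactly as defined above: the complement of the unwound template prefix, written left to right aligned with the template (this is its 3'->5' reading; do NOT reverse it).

Answer: GGACAATGCATGAGCCTTGAG

Derivation:
Step 1: advance 5 -> fork_pos = 0 + 5 = 5.
Step 2: advance 4 -> fork_pos = 5 + 4 = 9.
Step 3: advance 2 -> fork_pos = 9 + 2 = 11.
Step 4: advance 10 -> fork_pos = 11 + 10 = 21.
Unwound prefix: template[0:21] = CCTGTTACGTACTCGGAACTC
Complement it base by base (A<->T, C<->G), keeping left-to-right order:
  [0:5] CCTGT -> GGACA
  [5:10] TACGT -> ATGCA
  [10:15] ACTCG -> TGAGC
  [15:20] GAACT -> CTTGA
  [20:21] C -> G
Concatenate: GGACAATGCATGAGCCTTGAG (length 21; written aligned with the template, i.e. 3'->5').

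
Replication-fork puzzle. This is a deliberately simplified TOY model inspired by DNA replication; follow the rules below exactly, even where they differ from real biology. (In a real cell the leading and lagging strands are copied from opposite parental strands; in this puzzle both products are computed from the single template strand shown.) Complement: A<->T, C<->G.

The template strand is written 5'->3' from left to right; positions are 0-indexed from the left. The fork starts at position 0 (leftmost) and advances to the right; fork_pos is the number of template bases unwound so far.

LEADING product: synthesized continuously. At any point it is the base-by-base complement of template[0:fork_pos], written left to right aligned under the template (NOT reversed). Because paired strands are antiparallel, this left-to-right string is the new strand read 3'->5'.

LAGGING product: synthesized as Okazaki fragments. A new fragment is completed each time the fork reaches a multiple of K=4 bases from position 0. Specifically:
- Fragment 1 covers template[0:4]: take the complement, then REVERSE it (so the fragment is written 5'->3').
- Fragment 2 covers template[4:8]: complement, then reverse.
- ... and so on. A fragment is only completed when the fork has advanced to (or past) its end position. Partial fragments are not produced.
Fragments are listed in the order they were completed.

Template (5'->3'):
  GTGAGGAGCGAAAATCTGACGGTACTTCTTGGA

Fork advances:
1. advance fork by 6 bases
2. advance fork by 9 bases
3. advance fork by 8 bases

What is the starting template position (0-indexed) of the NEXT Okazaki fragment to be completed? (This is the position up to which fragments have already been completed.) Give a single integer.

Answer: 20

Derivation:
Step 1: advance 6 -> fork_pos = 0 + 6 = 6. Reached multiple(s) of 4: 4 -> fragment 1 completed (1 total).
Step 2: advance 9 -> fork_pos = 6 + 9 = 15. Reached multiple(s) of 4: 8, 12 -> fragments 2-3 completed (3 total).
Step 3: advance 8 -> fork_pos = 15 + 8 = 23. Reached multiple(s) of 4: 16, 20 -> fragments 4-5 completed (5 total).
5 fragment(s) completed, covering template[0:20] (5 x 4 = 20). The next fragment, fragment 6, covers template[20:24], so it starts at position 20.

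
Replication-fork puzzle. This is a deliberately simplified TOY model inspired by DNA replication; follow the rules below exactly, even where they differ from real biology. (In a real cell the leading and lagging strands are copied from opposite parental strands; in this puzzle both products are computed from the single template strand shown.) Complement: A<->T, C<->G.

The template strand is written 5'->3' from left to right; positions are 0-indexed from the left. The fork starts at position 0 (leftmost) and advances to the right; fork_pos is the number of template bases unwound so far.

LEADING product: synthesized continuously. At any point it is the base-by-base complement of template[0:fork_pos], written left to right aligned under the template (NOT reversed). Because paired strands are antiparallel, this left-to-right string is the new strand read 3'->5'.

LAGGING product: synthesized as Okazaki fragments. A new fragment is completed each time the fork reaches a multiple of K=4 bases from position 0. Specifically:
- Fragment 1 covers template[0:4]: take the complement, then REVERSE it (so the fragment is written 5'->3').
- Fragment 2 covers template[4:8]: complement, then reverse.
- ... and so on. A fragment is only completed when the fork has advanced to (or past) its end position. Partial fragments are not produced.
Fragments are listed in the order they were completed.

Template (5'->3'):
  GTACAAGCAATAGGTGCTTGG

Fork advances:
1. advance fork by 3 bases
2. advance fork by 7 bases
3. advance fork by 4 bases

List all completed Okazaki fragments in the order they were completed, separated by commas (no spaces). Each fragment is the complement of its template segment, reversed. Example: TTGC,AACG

Answer: GTAC,GCTT,TATT

Derivation:
Step 1: advance 3 -> fork_pos = 0 + 3 = 3. Next multiple of 4 is 4 (not reached); still 0 fragment(s).
Step 2: advance 7 -> fork_pos = 3 + 7 = 10. Reached multiple(s) of 4: 4, 8 -> fragments 1-2 completed (2 total).
Step 3: advance 4 -> fork_pos = 10 + 4 = 14. Reached multiple(s) of 4: 12 -> fragment 3 completed (3 total).
Final fork_pos = 14, so 3 fragment(s) are complete. Build each: template segment -> complement -> reverse.
Fragment 1: template[0:4] = GTAC -> complement CATG -> reversed GTAC
Fragment 2: template[4:8] = AAGC -> complement TTCG -> reversed GCTT
Fragment 3: template[8:12] = AATA -> complement TTAT -> reversed TATT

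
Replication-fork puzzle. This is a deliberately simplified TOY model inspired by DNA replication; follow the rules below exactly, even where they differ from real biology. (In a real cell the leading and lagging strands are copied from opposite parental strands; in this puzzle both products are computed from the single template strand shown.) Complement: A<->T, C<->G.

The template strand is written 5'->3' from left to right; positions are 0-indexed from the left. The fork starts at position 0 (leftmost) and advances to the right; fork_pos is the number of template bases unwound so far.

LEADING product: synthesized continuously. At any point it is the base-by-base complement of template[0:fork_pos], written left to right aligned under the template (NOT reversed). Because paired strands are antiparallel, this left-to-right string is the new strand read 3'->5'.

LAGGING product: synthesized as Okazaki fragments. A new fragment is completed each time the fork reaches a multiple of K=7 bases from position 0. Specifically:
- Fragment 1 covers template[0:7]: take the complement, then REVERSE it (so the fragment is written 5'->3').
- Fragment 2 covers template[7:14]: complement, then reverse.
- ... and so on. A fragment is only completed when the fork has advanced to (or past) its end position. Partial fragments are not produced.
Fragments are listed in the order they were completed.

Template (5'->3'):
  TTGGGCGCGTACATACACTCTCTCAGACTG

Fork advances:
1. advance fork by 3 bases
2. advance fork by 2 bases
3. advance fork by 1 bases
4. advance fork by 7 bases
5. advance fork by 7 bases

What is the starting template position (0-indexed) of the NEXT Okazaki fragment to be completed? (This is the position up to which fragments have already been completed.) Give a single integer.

Step 1: advance 3 -> fork_pos = 0 + 3 = 3. Next multiple of 7 is 7 (not reached); still 0 fragment(s).
Step 2: advance 2 -> fork_pos = 3 + 2 = 5. Next multiple of 7 is 7 (not reached); still 0 fragment(s).
Step 3: advance 1 -> fork_pos = 5 + 1 = 6. Next multiple of 7 is 7 (not reached); still 0 fragment(s).
Step 4: advance 7 -> fork_pos = 6 + 7 = 13. Reached multiple(s) of 7: 7 -> fragment 1 completed (1 total).
Step 5: advance 7 -> fork_pos = 13 + 7 = 20. Reached multiple(s) of 7: 14 -> fragment 2 completed (2 total).
2 fragment(s) completed, covering template[0:14] (2 x 7 = 14). The next fragment, fragment 3, covers template[14:21], so it starts at position 14.

Answer: 14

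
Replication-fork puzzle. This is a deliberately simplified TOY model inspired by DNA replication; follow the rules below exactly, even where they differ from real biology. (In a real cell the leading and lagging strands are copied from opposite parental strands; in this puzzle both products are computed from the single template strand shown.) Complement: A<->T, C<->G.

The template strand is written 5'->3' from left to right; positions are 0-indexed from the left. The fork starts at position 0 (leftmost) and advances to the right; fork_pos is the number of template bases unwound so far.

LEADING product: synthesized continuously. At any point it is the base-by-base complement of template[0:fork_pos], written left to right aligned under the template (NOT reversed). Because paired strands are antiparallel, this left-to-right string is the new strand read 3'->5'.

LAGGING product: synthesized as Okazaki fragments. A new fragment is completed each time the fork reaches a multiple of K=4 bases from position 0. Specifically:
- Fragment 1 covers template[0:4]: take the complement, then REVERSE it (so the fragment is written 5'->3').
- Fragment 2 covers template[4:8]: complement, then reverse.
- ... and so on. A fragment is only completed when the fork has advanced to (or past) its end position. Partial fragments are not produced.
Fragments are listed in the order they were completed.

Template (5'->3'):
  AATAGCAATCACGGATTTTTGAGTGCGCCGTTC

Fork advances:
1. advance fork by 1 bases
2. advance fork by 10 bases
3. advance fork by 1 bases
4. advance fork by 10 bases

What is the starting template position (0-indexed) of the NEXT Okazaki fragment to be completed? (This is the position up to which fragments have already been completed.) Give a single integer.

Step 1: advance 1 -> fork_pos = 0 + 1 = 1. Next multiple of 4 is 4 (not reached); still 0 fragment(s).
Step 2: advance 10 -> fork_pos = 1 + 10 = 11. Reached multiple(s) of 4: 4, 8 -> fragments 1-2 completed (2 total).
Step 3: advance 1 -> fork_pos = 11 + 1 = 12. Reached multiple(s) of 4: 12 -> fragment 3 completed (3 total).
Step 4: advance 10 -> fork_pos = 12 + 10 = 22. Reached multiple(s) of 4: 16, 20 -> fragments 4-5 completed (5 total).
5 fragment(s) completed, covering template[0:20] (5 x 4 = 20). The next fragment, fragment 6, covers template[20:24], so it starts at position 20.

Answer: 20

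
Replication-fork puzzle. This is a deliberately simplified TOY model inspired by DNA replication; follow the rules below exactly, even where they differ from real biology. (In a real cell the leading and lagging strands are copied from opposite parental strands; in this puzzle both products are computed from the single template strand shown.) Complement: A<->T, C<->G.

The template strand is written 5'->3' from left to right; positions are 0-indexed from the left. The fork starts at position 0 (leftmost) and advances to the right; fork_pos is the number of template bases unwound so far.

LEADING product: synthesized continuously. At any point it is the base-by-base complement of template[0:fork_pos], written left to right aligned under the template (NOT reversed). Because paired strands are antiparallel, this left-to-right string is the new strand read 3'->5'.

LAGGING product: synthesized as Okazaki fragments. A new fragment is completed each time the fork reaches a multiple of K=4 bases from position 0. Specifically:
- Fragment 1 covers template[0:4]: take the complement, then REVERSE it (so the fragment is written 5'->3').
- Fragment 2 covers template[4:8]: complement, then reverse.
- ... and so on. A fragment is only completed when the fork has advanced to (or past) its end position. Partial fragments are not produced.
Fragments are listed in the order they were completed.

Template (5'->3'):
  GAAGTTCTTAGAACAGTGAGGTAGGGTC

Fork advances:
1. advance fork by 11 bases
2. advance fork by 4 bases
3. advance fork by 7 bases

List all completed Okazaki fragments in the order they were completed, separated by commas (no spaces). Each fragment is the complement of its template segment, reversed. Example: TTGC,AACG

Step 1: advance 11 -> fork_pos = 0 + 11 = 11. Reached multiple(s) of 4: 4, 8 -> fragments 1-2 completed (2 total).
Step 2: advance 4 -> fork_pos = 11 + 4 = 15. Reached multiple(s) of 4: 12 -> fragment 3 completed (3 total).
Step 3: advance 7 -> fork_pos = 15 + 7 = 22. Reached multiple(s) of 4: 16, 20 -> fragments 4-5 completed (5 total).
Final fork_pos = 22, so 5 fragment(s) are complete. Build each: template segment -> complement -> reverse.
Fragment 1: template[0:4] = GAAG -> complement CTTC -> reversed CTTC
Fragment 2: template[4:8] = TTCT -> complement AAGA -> reversed AGAA
Fragment 3: template[8:12] = TAGA -> complement ATCT -> reversed TCTA
Fragment 4: template[12:16] = ACAG -> complement TGTC -> reversed CTGT
Fragment 5: template[16:20] = TGAG -> complement ACTC -> reversed CTCA

Answer: CTTC,AGAA,TCTA,CTGT,CTCA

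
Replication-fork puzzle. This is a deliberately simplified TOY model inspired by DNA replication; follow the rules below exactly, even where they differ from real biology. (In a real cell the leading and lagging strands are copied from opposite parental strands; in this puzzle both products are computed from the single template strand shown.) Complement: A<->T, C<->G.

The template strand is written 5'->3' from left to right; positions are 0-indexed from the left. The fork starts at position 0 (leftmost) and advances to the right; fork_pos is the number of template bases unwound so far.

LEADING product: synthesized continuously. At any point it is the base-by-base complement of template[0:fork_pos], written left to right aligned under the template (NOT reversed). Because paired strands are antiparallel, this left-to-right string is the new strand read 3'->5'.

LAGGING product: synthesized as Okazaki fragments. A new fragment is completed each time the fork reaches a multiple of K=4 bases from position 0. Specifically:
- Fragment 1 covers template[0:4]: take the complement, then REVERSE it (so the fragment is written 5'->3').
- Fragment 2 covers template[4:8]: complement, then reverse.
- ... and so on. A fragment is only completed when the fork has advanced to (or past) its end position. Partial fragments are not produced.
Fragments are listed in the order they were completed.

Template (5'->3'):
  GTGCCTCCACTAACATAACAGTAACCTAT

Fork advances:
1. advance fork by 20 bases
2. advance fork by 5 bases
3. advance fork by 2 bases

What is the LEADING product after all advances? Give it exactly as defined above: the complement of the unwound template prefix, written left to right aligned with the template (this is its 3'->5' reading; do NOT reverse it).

Answer: CACGGAGGTGATTGTATTGTCATTGGA

Derivation:
Step 1: advance 20 -> fork_pos = 0 + 20 = 20.
Step 2: advance 5 -> fork_pos = 20 + 5 = 25.
Step 3: advance 2 -> fork_pos = 25 + 2 = 27.
Unwound prefix: template[0:27] = GTGCCTCCACTAACATAACAGTAACCT
Complement it base by base (A<->T, C<->G), keeping left-to-right order:
  [0:5] GTGCC -> CACGG
  [5:10] TCCAC -> AGGTG
  [10:15] TAACA -> ATTGT
  [15:20] TAACA -> ATTGT
  [20:25] GTAAC -> CATTG
  [25:27] CT -> GA
Concatenate: CACGGAGGTGATTGTATTGTCATTGGA (length 27; written aligned with the template, i.e. 3'->5').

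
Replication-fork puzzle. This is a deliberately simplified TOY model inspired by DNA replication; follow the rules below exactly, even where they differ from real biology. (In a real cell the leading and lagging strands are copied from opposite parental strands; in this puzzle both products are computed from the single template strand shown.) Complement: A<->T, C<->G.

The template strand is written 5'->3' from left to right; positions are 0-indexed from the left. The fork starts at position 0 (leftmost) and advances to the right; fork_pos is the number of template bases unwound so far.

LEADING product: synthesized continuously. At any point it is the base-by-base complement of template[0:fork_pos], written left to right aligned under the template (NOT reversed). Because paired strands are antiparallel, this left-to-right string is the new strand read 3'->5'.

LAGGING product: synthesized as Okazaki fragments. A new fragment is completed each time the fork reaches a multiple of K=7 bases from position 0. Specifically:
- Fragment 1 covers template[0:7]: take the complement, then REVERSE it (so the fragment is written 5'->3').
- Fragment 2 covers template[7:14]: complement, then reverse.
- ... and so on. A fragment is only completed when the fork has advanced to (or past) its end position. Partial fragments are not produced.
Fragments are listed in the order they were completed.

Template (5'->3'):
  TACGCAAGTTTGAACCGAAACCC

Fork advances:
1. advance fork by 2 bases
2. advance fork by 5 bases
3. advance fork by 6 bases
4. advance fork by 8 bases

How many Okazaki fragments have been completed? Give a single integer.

Step 1: advance 2 -> fork_pos = 0 + 2 = 2. Next multiple of 7 is 7 (not reached); still 0 fragment(s).
Step 2: advance 5 -> fork_pos = 2 + 5 = 7. Reached multiple(s) of 7: 7 -> fragment 1 completed (1 total).
Step 3: advance 6 -> fork_pos = 7 + 6 = 13. Next multiple of 7 is 14 (not reached); still 1 fragment(s).
Step 4: advance 8 -> fork_pos = 13 + 8 = 21. Reached multiple(s) of 7: 14, 21 -> fragments 2-3 completed (3 total).
Check: final fork_pos = 21; the multiples of 7 that are <= 21 are 7..21 -> 21 // 7 = 3 completed fragment(s).

Answer: 3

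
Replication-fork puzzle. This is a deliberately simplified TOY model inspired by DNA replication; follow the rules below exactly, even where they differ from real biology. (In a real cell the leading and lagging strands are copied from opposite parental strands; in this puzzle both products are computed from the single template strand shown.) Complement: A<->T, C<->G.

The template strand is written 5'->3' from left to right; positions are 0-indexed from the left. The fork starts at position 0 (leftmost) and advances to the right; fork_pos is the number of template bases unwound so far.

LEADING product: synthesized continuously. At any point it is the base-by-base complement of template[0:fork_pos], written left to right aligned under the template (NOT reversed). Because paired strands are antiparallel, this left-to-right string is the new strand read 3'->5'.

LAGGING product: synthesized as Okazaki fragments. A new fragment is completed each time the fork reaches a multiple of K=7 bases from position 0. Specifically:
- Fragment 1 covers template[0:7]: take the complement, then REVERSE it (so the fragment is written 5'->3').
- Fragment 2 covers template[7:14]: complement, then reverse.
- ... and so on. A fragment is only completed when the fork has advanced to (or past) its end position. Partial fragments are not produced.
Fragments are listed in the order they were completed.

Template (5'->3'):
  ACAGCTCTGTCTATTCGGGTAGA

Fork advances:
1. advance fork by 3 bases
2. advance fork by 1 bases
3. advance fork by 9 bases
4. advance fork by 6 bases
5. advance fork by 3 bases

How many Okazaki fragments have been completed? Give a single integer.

Step 1: advance 3 -> fork_pos = 0 + 3 = 3. Next multiple of 7 is 7 (not reached); still 0 fragment(s).
Step 2: advance 1 -> fork_pos = 3 + 1 = 4. Next multiple of 7 is 7 (not reached); still 0 fragment(s).
Step 3: advance 9 -> fork_pos = 4 + 9 = 13. Reached multiple(s) of 7: 7 -> fragment 1 completed (1 total).
Step 4: advance 6 -> fork_pos = 13 + 6 = 19. Reached multiple(s) of 7: 14 -> fragment 2 completed (2 total).
Step 5: advance 3 -> fork_pos = 19 + 3 = 22. Reached multiple(s) of 7: 21 -> fragment 3 completed (3 total).
Check: final fork_pos = 22; the multiples of 7 that are <= 22 are 7..21 -> 22 // 7 = 3 completed fragment(s).

Answer: 3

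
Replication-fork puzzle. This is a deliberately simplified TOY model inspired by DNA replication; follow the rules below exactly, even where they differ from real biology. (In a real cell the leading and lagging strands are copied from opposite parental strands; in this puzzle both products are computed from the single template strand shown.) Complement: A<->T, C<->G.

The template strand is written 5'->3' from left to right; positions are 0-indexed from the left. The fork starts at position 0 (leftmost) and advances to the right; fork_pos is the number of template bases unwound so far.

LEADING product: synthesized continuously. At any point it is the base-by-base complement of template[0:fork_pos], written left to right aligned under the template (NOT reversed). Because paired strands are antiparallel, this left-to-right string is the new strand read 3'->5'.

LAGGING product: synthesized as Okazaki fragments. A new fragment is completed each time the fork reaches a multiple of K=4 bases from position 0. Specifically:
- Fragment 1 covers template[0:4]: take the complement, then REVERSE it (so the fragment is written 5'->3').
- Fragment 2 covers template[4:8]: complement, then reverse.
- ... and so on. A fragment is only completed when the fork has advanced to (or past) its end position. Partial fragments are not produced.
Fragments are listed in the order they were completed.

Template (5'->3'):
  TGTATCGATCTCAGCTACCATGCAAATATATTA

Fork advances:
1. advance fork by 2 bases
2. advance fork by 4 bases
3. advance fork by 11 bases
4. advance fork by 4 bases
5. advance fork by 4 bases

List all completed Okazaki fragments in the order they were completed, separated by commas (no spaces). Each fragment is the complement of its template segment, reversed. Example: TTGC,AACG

Answer: TACA,TCGA,GAGA,AGCT,TGGT,TGCA

Derivation:
Step 1: advance 2 -> fork_pos = 0 + 2 = 2. Next multiple of 4 is 4 (not reached); still 0 fragment(s).
Step 2: advance 4 -> fork_pos = 2 + 4 = 6. Reached multiple(s) of 4: 4 -> fragment 1 completed (1 total).
Step 3: advance 11 -> fork_pos = 6 + 11 = 17. Reached multiple(s) of 4: 8, 12, 16 -> fragments 2-4 completed (4 total).
Step 4: advance 4 -> fork_pos = 17 + 4 = 21. Reached multiple(s) of 4: 20 -> fragment 5 completed (5 total).
Step 5: advance 4 -> fork_pos = 21 + 4 = 25. Reached multiple(s) of 4: 24 -> fragment 6 completed (6 total).
Final fork_pos = 25, so 6 fragment(s) are complete. Build each: template segment -> complement -> reverse.
Fragment 1: template[0:4] = TGTA -> complement ACAT -> reversed TACA
Fragment 2: template[4:8] = TCGA -> complement AGCT -> reversed TCGA
Fragment 3: template[8:12] = TCTC -> complement AGAG -> reversed GAGA
Fragment 4: template[12:16] = AGCT -> complement TCGA -> reversed AGCT
Fragment 5: template[16:20] = ACCA -> complement TGGT -> reversed TGGT
Fragment 6: template[20:24] = TGCA -> complement ACGT -> reversed TGCA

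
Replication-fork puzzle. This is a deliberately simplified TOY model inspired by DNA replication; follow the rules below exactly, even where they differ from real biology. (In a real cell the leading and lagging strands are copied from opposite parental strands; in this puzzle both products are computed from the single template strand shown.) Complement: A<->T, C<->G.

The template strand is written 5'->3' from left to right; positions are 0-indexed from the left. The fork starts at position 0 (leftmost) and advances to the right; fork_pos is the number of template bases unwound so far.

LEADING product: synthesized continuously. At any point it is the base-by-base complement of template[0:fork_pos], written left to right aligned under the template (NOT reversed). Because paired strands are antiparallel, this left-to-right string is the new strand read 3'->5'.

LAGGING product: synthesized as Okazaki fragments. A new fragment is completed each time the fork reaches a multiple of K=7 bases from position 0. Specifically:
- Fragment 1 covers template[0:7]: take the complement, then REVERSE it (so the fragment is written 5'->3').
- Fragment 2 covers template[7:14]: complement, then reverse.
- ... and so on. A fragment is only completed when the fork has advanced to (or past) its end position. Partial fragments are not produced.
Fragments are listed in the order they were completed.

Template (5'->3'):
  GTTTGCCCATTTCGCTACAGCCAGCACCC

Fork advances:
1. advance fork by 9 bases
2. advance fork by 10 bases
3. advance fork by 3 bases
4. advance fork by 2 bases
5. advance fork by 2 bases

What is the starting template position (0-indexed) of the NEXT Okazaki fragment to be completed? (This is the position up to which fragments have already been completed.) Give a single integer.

Step 1: advance 9 -> fork_pos = 0 + 9 = 9. Reached multiple(s) of 7: 7 -> fragment 1 completed (1 total).
Step 2: advance 10 -> fork_pos = 9 + 10 = 19. Reached multiple(s) of 7: 14 -> fragment 2 completed (2 total).
Step 3: advance 3 -> fork_pos = 19 + 3 = 22. Reached multiple(s) of 7: 21 -> fragment 3 completed (3 total).
Step 4: advance 2 -> fork_pos = 22 + 2 = 24. Next multiple of 7 is 28 (not reached); still 3 fragment(s).
Step 5: advance 2 -> fork_pos = 24 + 2 = 26. Next multiple of 7 is 28 (not reached); still 3 fragment(s).
3 fragment(s) completed, covering template[0:21] (3 x 7 = 21). The next fragment, fragment 4, covers template[21:28], so it starts at position 21.

Answer: 21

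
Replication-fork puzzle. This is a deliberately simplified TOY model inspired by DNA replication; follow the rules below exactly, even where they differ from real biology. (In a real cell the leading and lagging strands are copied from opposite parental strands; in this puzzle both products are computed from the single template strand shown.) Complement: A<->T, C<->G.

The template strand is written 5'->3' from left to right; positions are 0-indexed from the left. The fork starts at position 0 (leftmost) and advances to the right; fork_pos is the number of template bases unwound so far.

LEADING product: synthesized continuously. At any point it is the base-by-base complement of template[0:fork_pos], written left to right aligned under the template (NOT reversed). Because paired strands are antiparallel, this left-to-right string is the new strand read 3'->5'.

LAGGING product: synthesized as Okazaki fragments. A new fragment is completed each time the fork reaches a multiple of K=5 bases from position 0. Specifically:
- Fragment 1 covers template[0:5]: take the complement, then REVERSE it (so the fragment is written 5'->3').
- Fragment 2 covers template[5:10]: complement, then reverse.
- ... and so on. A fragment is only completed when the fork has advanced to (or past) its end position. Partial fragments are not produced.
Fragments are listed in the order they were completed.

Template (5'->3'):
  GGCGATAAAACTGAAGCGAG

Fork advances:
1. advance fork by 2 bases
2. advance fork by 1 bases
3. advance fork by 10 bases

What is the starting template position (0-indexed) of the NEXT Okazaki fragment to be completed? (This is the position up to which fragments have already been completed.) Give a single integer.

Step 1: advance 2 -> fork_pos = 0 + 2 = 2. Next multiple of 5 is 5 (not reached); still 0 fragment(s).
Step 2: advance 1 -> fork_pos = 2 + 1 = 3. Next multiple of 5 is 5 (not reached); still 0 fragment(s).
Step 3: advance 10 -> fork_pos = 3 + 10 = 13. Reached multiple(s) of 5: 5, 10 -> fragments 1-2 completed (2 total).
2 fragment(s) completed, covering template[0:10] (2 x 5 = 10). The next fragment, fragment 3, covers template[10:15], so it starts at position 10.

Answer: 10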